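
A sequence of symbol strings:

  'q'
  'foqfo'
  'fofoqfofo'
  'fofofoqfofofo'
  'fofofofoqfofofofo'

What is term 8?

s(k+1) = fo·s(k)·fo, so each term gains fo as a prefix and fo as a suffix.
From fofofofoqfofofofo, 3 further steps: fofofofoqfofofofo → fofofofofoqfofofofofo → fofofofofofoqfofofofofofo → (answer).

fofofofofofofoqfofofofofofofo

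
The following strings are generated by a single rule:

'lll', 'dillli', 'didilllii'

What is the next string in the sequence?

Every step adds di to the front and i to the end of the previous string.
Applying this once more to didilllii:

dididillliii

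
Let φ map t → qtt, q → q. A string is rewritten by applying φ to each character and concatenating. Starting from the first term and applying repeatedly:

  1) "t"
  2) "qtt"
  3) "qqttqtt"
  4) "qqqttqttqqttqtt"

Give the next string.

Rewriting the 15 symbols of qqqttqttqqttqtt one by one yields q q q qtt qtt q qtt qtt q q qtt qtt q qtt qtt; concatenated:

qqqqttqttqqttqttqqqttqttqqttqtt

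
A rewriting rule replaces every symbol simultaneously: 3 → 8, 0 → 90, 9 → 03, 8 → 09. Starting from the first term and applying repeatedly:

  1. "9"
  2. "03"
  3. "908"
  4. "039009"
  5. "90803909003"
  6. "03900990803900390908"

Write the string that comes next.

Rewriting the 20 symbols of 03900990803900390908 one by one yields 90 8 03 90 90 03 03 90 09 90 8 03 90 90 8 03 90 03 90 09; concatenated:

9080390900303900990803909080390039009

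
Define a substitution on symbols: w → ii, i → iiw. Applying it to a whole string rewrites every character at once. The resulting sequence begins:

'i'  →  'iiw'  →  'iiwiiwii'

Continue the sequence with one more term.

iiwiiwiiiiwiiwiiiiwiiw

Expanding iiwiiwii: i→iiw, i→iiw, w→ii, i→iiw, i→iiw, w→ii, i→iiw, i→iiw. Concatenated: iiw iiw ii iiw iiw ii iiw iiw.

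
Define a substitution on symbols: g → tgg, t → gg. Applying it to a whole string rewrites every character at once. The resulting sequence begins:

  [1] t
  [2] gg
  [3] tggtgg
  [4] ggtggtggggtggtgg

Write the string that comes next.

Applying the rule to each of the 16 symbols of ggtggtggggtggtgg gives the pieces tgg tgg gg tgg tgg gg tgg tgg tgg tgg gg tgg tgg gg tgg tgg, which concatenate to the answer.

tggtggggtggtggggtggtggtggtggggtggtggggtggtgg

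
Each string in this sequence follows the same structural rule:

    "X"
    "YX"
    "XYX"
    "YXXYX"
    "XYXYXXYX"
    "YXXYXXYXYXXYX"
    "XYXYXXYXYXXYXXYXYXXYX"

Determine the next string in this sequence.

YXXYXXYXYXXYXXYXYXXYXYXXYXXYXYXXYX

From term 3 onward, concatenate the second-to-last term with the last: X·YX = XYX, YX·XYX = YXXYX, …
So term 8 is YXXYXXYXYXXYX·XYXYXXYXYXXYXXYXYXXYX.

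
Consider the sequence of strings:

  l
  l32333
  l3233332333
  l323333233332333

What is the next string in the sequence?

The strings grow by a fixed suffix 32333 each time.
Applying this once more to l323333233332333:

l32333323333233332333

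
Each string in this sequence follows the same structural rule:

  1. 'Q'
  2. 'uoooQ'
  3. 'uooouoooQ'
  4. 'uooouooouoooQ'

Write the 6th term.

Every step adds uooo at the front: s(k+1) = uooo·s(k).
From uooouooouoooQ, 2 further steps: uooouooouoooQ → uooouooouooouoooQ → (answer).

uooouooouooouooouoooQ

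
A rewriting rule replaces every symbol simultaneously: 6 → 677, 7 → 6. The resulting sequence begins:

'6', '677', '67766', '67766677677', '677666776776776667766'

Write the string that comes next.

6776667767767766677666776667767767766677677

Applying the rule to each of the 21 symbols of 677666776776776667766 gives the pieces 677 6 6 677 677 677 6 6 677 6 6 677 6 6 677 677 677 6 6 677 677, which concatenate to the answer.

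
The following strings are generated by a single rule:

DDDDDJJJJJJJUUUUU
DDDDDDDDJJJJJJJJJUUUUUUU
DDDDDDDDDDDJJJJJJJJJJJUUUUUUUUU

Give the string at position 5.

Term n consists of 3n-1 D's, followed by 2n+3 J's, followed by 2n+1 U's, where the shown terms are n = 2, 3, 4.
At n = 6 the blocks have lengths 17, 15, 13.

DDDDDDDDDDDDDDDDDJJJJJJJJJJJJJJJUUUUUUUUUUUUU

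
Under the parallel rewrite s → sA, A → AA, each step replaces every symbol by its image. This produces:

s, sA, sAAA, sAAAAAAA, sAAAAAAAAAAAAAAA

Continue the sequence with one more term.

Applying the rule to each of the 16 symbols of sAAAAAAAAAAAAAAA gives the pieces sA AA AA AA AA AA AA AA AA AA AA AA AA AA AA AA, which concatenate to the answer.

sAAAAAAAAAAAAAAAAAAAAAAAAAAAAAAA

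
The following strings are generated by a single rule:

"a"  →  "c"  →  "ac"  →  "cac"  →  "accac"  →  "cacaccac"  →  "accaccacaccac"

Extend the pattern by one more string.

From term 3 onward, concatenate the second-to-last term with the last: a·c = ac, c·ac = cac, …
The next term joins cacaccac and accaccacaccac.

cacaccacaccaccacaccac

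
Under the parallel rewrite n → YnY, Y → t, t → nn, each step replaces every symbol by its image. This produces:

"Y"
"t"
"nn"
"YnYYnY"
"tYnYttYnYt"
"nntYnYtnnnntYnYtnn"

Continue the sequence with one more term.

YnYYnYnntYnYtnnYnYYnYYnYYnYnntYnYtnnYnYYnY

φ(nntYnYtnnnntYnYtnn) expands symbol-by-symbol to YnY YnY nn t YnY t nn YnY YnY YnY YnY nn t YnY t nn YnY YnY; joining the 18 pieces gives the next term.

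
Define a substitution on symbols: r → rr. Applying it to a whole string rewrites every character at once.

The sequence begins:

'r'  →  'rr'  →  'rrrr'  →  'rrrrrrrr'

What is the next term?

rrrrrrrrrrrrrrrr

Apply φ to rrrrrrrr symbol by symbol: r→rr, r→rr, r→rr, r→rr, r→rr, r→rr, r→rr, r→rr; joined: rr rr rr rr rr rr rr rr.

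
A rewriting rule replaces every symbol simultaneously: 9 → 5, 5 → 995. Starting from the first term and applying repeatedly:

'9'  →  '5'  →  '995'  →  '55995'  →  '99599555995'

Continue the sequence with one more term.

Rewriting each symbol of 99599555995: 9→5, 9→5, 5→995, 9→5, 9→5, 5→995, 5→995, 5→995, 9→5, 9→5, 5→995, which concatenates to 5 5 995 5 5 995 995 995 5 5 995.

559955599599599555995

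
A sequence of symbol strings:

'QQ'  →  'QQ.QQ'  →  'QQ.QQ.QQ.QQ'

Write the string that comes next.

QQ.QQ.QQ.QQ.QQ.QQ.QQ.QQ

Each string is two copies of the previous one joined by '.'.
One more doubling of QQ.QQ.QQ.QQ gives the answer.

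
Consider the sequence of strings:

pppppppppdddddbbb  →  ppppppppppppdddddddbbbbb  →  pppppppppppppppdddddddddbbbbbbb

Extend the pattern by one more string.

Reading off run lengths: p runs 9, 12, 15; d runs 5, 7, 9; b runs 3, 5, 7 — each is linear in n, where the shown terms are n = 2, 3, 4.
At n = 5 the blocks have lengths 18, 11, 9.

ppppppppppppppppppdddddddddddbbbbbbbbb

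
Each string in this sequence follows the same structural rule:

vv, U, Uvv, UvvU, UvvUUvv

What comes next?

This is a Fibonacci-style word recurrence s(k) = s(k−1)·s(k−2): e.g. U·vv = Uvv.
So term 6 is UvvUUvv·UvvU.

UvvUUvvUvvU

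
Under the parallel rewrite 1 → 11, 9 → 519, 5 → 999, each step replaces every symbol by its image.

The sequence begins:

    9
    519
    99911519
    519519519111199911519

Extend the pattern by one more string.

Replace each of the 21 characters of 519519519111199911519 in place — 999 11 519 999 11 519 999 11 519 11 11 11 11 519 519 519 11 11 999 11 519 — and concatenate.

99911519999115199991151911111111519519519111199911519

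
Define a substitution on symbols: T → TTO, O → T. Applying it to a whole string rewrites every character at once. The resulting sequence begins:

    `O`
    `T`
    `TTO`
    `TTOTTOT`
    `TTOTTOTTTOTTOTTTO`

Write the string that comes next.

Applying the rule to each of the 17 symbols of TTOTTOTTTOTTOTTTO gives the pieces TTO TTO T TTO TTO T TTO TTO TTO T TTO TTO T TTO TTO TTO T, which concatenate to the answer.

TTOTTOTTTOTTOTTTOTTOTTOTTTOTTOTTTOTTOTTOT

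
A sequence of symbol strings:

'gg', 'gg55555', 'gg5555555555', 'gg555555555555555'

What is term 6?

gg5555555555555555555555555

The strings grow by a fixed suffix 55555 each time.
From gg555555555555555, 2 further steps: gg555555555555555 → gg55555555555555555555 → (answer).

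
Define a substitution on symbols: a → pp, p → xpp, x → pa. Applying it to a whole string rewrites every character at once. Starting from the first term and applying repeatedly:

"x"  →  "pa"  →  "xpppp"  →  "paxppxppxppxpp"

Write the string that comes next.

Applying the rule to each of the 14 symbols of paxppxppxppxpp gives the pieces xpp pp pa xpp xpp pa xpp xpp pa xpp xpp pa xpp xpp, which concatenate to the answer.

xpppppaxppxpppaxppxpppaxppxpppaxppxpp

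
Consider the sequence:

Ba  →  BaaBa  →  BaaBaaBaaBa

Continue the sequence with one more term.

BaaBaaBaaBaaBaaBaaBaaBa

Each string is two copies of the previous one joined by 'a'.
One more doubling of BaaBaaBaaBa gives the answer.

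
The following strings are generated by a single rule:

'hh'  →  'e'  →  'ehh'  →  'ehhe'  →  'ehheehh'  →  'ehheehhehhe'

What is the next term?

ehheehhehheehheehh

From term 3 onward, concatenate the last term with the second-to-last: e·hh = ehh, ehh·e = ehhe, …
So term 7 is ehheehhehhe·ehheehh.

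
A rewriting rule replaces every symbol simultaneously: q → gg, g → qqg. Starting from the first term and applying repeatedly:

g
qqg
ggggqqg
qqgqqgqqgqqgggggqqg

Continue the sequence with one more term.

Replace each of the 19 characters of qqgqqgqqgqqgggggqqg in place — gg gg qqg gg gg qqg gg gg qqg gg gg qqg qqg qqg qqg qqg gg gg qqg — and concatenate.

ggggqqgggggqqgggggqqgggggqqgqqgqqgqqgqqgggggqqg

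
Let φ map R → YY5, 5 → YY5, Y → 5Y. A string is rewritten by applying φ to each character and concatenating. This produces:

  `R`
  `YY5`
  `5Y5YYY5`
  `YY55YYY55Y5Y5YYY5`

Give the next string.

5Y5YYY5YY55Y5Y5YYY5YY55YYY55YYY55Y5Y5YYY5

Replace each of the 17 characters of YY55YYY55Y5Y5YYY5 in place — 5Y 5Y YY5 YY5 5Y 5Y 5Y YY5 YY5 5Y YY5 5Y YY5 5Y 5Y 5Y YY5 — and concatenate.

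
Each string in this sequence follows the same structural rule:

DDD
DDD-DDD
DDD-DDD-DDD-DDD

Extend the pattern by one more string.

s(k+1) = s(k)·-·s(k) — each term doubles the last with '-' between the halves.
Doubling DDD-DDD-DDD-DDD with '-' between the halves:

DDD-DDD-DDD-DDD-DDD-DDD-DDD-DDD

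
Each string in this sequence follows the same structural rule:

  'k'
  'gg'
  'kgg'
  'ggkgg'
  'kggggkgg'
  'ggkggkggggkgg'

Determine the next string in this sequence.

kggggkggggkggkggggkgg

From term 3 onward, concatenate the second-to-last term with the last: k·gg = kgg, gg·kgg = ggkgg, …
So term 7 is kggggkgg·ggkggkggggkgg.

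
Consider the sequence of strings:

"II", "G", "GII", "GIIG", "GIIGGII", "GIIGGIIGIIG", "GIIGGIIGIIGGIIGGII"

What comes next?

GIIGGIIGIIGGIIGGIIGIIGGIIGIIG

Each term (from the third on) is the previous term followed by the one before it: term 3 = G·II = GII.
Continuing: GIIGGIIGIIGGIIGGII · GIIGGIIGIIG gives term 8.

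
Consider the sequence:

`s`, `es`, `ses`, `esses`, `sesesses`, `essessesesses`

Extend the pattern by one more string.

From term 3 onward, concatenate the second-to-last term with the last: s·es = ses, es·ses = esses, …
Continuing: sesesses · essessesesses gives term 7.

sesessesessessesesses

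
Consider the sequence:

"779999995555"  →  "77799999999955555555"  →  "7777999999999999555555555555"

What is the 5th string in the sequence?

Reading off run lengths: 7 runs 2, 3, 4; 9 runs 6, 9, 12; 5 runs 4, 8, 12 — each is linear in n (n = 1, 2, …).
Setting n = 5 gives 6, 18, 20 characters in each block.

77777799999999999999999955555555555555555555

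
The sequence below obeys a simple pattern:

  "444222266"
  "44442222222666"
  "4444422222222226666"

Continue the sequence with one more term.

Term n consists of n+2 4's, followed by 3n+1 2's, followed by n+1 6's (n = 1, 2, …).
For the next term, n = 4, so the run lengths are 6, 13, 5.

444444222222222222266666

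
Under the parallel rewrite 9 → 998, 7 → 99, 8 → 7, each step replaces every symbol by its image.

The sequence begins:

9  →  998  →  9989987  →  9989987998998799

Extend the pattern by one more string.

99899879989987999989987998998799998998

Replace each of the 16 characters of 9989987998998799 in place — 998 998 7 998 998 7 99 998 998 7 998 998 7 99 998 998 — and concatenate.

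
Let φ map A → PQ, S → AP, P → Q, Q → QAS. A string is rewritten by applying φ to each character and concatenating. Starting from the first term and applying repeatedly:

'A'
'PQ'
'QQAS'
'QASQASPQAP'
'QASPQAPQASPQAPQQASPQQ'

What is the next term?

Replace each of the 21 characters of QASPQAPQASPQAPQQASPQQ in place — QAS PQ AP Q QAS PQ Q QAS PQ AP Q QAS PQ Q QAS QAS PQ AP Q QAS QAS — and concatenate.

QASPQAPQQASPQQQASPQAPQQASPQQQASQASPQAPQQASQAS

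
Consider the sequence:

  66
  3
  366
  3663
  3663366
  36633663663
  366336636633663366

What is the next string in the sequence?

36633663663366336636633663663

This is a Fibonacci-style word recurrence s(k) = s(k−1)·s(k−2): e.g. 3·66 = 366.
The next term joins 366336636633663366 and 36633663663.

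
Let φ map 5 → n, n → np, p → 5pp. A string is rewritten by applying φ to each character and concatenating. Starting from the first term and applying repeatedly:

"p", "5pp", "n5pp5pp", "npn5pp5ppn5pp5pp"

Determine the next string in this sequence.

np5ppnpn5pp5ppn5pp5ppnpn5pp5ppn5pp5pp

Applying the rule to each of the 16 symbols of npn5pp5ppn5pp5pp gives the pieces np 5pp np n 5pp 5pp n 5pp 5pp np n 5pp 5pp n 5pp 5pp, which concatenate to the answer.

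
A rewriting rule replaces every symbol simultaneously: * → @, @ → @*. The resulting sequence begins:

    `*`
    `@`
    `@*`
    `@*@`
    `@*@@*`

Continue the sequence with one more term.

@*@@*@*@

Expanding @*@@*: @→@*, *→@, @→@*, @→@*, *→@. Concatenated: @* @ @* @* @.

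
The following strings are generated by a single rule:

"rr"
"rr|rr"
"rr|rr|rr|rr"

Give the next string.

s(k+1) = s(k)·|·s(k) — each term doubles the last with '|' between the halves.
One more doubling of rr|rr|rr|rr gives the answer.

rr|rr|rr|rr|rr|rr|rr|rr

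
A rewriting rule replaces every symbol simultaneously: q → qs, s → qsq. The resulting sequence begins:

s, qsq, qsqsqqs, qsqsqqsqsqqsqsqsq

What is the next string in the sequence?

Applying the rule to each of the 17 symbols of qsqsqqsqsqqsqsqsq gives the pieces qs qsq qs qsq qs qs qsq qs qsq qs qs qsq qs qsq qs qsq qs, which concatenate to the answer.

qsqsqqsqsqqsqsqsqqsqsqqsqsqsqqsqsqqsqsqqs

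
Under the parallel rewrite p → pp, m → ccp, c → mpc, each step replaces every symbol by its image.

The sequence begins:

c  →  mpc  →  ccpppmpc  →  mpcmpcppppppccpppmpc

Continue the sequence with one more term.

Rewriting the 20 symbols of mpcmpcppppppccpppmpc one by one yields ccp pp mpc ccp pp mpc pp pp pp pp pp pp mpc mpc pp pp pp ccp pp mpc; concatenated:

ccpppmpcccpppmpcppppppppppppmpcmpcppppppccpppmpc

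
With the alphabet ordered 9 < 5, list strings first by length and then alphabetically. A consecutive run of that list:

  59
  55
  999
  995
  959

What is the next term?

Treat 959 as a base-2 numeral over the given alphabet and add one, carrying through any trailing 5's.

955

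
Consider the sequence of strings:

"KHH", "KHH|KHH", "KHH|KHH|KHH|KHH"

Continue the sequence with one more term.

s(k+1) = s(k)·|·s(k) — each term doubles the last with '|' between the halves.
Doubling KHH|KHH|KHH|KHH with '|' between the halves:

KHH|KHH|KHH|KHH|KHH|KHH|KHH|KHH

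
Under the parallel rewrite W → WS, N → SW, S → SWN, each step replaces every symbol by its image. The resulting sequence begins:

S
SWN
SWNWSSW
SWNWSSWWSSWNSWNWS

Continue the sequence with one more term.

φ(SWNWSSWWSSWNSWNWS) expands symbol-by-symbol to SWN WS SW WS SWN SWN WS WS SWN SWN WS SW SWN WS SW WS SWN; joining the 17 pieces gives the next term.

SWNWSSWWSSWNSWNWSWSSWNSWNWSSWSWNWSSWWSSWN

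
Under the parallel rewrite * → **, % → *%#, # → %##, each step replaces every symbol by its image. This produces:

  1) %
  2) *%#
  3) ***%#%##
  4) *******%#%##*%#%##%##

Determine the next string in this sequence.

***************%#%##*%#%##%##***%#%##*%#%##%##*%#%##%##

φ(*******%#%##*%#%##%##) expands symbol-by-symbol to ** ** ** ** ** ** ** *%# %## *%# %## %## ** *%# %## *%# %## %## *%# %## %##; joining the 21 pieces gives the next term.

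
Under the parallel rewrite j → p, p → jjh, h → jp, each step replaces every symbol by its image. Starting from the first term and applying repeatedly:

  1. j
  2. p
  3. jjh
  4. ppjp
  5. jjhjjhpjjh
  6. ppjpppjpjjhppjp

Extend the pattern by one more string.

jjhjjhpjjhjjhjjhpjjhppjpjjhjjhpjjh

Applying the rule to each of the 15 symbols of ppjpppjpjjhppjp gives the pieces jjh jjh p jjh jjh jjh p jjh p p jp jjh jjh p jjh, which concatenate to the answer.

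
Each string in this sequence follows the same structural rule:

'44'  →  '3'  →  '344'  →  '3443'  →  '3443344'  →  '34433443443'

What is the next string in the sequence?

Each term (from the third on) is the previous term followed by the one before it: term 3 = 3·44 = 344.
So term 7 is 34433443443·3443344.

344334434433443344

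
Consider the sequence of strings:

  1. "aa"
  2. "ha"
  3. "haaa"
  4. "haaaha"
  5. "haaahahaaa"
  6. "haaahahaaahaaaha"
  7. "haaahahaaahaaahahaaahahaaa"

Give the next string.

haaahahaaahaaahahaaahahaaahaaahahaaahaaaha

From term 3 onward, concatenate the last term with the second-to-last: ha·aa = haaa, haaa·ha = haaaha, …
So term 8 is haaahahaaahaaahahaaahahaaa·haaahahaaahaaaha.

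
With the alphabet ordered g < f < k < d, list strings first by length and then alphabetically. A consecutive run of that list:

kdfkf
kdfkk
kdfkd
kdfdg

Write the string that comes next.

kdfdf

Treat kdfdg as a base-4 numeral over the given alphabet and add one, carrying through any trailing d's.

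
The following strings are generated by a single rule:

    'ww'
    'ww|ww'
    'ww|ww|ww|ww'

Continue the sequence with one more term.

Each string is two copies of the previous one joined by '|'.
So the next term is two copies of ww|ww|ww|ww with '|' between the halves.

ww|ww|ww|ww|ww|ww|ww|ww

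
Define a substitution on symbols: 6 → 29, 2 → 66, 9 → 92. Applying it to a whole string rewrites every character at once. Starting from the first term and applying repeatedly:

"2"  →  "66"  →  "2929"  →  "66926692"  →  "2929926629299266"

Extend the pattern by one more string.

Applying the rule to each of the 16 symbols of 2929926629299266 gives the pieces 66 92 66 92 92 66 29 29 66 92 66 92 92 66 29 29, which concatenate to the answer.

66926692926629296692669292662929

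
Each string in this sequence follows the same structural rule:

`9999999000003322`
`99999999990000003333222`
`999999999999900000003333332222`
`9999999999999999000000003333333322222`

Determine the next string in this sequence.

Each string has the form 9^{3n+1} 0^{n+3} 3^{2n-2} 2^{n}, where the shown terms are n = 2, 3, 4, 5.
Setting n = 6 gives 19, 9, 10, 6 characters in each block.

99999999999999999990000000003333333333222222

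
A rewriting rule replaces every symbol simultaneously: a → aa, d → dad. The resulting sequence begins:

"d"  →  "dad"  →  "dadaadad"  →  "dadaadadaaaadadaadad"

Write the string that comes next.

Replace each of the 20 characters of dadaadadaaaadadaadad in place — dad aa dad aa aa dad aa dad aa aa aa aa dad aa dad aa aa dad aa dad — and concatenate.

dadaadadaaaadadaadadaaaaaaaadadaadadaaaadadaadad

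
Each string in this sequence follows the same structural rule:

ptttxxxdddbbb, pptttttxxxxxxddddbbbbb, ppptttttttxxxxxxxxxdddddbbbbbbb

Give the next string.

Reading off run lengths: p runs 1, 2, 3; t runs 3, 5, 7; x runs 3, 6, 9; d runs 3, 4, 5; b runs 3, 5, 7 — each is linear in n (n = 1, 2, …).
Setting n = 4 gives 4, 9, 12, 6, 9 characters in each block.

pppptttttttttxxxxxxxxxxxxddddddbbbbbbbbb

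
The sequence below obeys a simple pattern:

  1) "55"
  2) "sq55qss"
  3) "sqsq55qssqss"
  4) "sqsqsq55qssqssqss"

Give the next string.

sqsqsqsq55qssqssqssqss

Each term wraps the previous one in sq on the left and qss on the right.
So the next term is sq·sqsqsq55qssqssqss·qss.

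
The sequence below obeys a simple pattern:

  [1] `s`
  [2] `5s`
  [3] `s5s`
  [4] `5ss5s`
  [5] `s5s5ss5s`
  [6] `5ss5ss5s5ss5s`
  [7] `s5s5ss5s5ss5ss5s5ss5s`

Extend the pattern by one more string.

Each term (from the third on) is the two preceding terms concatenated in order: term 3 = s·5s = s5s.
The next term joins 5ss5ss5s5ss5s and s5s5ss5s5ss5ss5s5ss5s.

5ss5ss5s5ss5ss5s5ss5s5ss5ss5s5ss5s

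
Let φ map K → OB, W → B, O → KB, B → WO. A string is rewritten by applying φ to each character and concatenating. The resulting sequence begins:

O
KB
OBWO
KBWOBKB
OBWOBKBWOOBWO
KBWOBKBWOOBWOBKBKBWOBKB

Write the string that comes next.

OBWOBKBWOOBWOBKBKBWOBKBWOOBWOOBWOBKBWOOBWO

φ(KBWOBKBWOOBWOBKBKBWOBKB) expands symbol-by-symbol to OB WO B KB WO OB WO B KB KB WO B KB WO OB WO OB WO B KB WO OB WO; joining the 23 pieces gives the next term.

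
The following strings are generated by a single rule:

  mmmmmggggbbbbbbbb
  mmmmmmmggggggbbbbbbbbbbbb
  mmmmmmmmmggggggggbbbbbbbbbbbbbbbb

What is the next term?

Reading off run lengths: m runs 5, 7, 9; g runs 4, 6, 8; b runs 8, 12, 16 — each is linear in n, where the shown terms are n = 2, 3, 4.
For the next term, n = 5, so the run lengths are 11, 10, 20.

mmmmmmmmmmmggggggggggbbbbbbbbbbbbbbbbbbbb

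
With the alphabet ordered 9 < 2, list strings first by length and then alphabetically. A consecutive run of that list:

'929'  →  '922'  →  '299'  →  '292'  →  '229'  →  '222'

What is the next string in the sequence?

9999

After 222 the length-3 strings are exhausted; the first length-4 string is 4 copies of 9.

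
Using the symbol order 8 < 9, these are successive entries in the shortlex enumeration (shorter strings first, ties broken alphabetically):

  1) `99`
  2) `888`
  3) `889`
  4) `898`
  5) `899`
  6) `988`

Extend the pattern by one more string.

989

The successor of 988 increments the rightmost position that isn't already 9 and resets every position after it to 8.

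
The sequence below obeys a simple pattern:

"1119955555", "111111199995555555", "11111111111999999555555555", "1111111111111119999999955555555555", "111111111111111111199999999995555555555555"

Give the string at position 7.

Term n consists of 4n-1 1's, followed by 2n 9's, followed by 2n+3 5's (n = 1, 2, …).
At n = 7 the blocks have lengths 27, 14, 17.

1111111111111111111111111119999999999999955555555555555555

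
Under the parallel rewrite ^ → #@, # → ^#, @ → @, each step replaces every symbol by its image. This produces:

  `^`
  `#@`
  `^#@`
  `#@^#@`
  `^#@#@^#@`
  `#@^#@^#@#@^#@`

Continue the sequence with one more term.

Rewriting the 13 symbols of #@^#@^#@#@^#@ one by one yields ^# @ #@ ^# @ #@ ^# @ ^# @ #@ ^# @; concatenated:

^#@#@^#@#@^#@^#@#@^#@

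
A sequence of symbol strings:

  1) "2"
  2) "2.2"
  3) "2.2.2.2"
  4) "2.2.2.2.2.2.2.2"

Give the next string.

2.2.2.2.2.2.2.2.2.2.2.2.2.2.2.2

Each string is two copies of the previous one joined by '.'.
One more doubling of 2.2.2.2.2.2.2.2 gives the answer.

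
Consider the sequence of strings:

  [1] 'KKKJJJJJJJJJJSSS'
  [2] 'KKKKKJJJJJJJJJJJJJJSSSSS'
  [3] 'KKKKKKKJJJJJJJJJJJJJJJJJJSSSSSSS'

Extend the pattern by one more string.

Term n consists of 2n-1 K's, followed by 4n+2 J's, followed by 2n-1 S's, where the shown terms are n = 2, 3, 4.
For the next term, n = 5, so the run lengths are 9, 22, 9.

KKKKKKKKKJJJJJJJJJJJJJJJJJJJJJJSSSSSSSSS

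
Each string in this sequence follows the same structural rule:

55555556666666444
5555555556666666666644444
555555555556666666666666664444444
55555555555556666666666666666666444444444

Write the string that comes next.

The n-th term is 2n+3 5's then 4n-1 6's then 2n-1 4's, where the shown terms are n = 2, 3, 4, 5.
For the next term, n = 6, so the run lengths are 15, 23, 11.

5555555555555556666666666666666666666644444444444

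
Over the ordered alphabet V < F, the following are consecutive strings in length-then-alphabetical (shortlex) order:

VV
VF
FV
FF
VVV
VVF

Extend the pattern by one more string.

VFV

The successor of VVF increments the rightmost position that isn't already F and resets every position after it to V.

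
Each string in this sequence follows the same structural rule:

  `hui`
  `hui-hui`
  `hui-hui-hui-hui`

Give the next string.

hui-hui-hui-hui-hui-hui-hui-hui

Every step duplicates the string with '-' between the halves.
So the next term is two copies of hui-hui-hui-hui with '-' between the halves.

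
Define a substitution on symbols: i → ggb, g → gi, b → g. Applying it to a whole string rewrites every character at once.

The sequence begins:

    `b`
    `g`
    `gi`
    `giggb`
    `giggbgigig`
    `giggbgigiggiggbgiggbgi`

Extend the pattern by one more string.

giggbgigiggiggbgiggbgigiggbgigiggiggbgigiggiggb

Replace each of the 22 characters of giggbgigiggiggbgiggbgi in place — gi ggb gi gi g gi ggb gi ggb gi gi ggb gi gi g gi ggb gi gi g gi ggb — and concatenate.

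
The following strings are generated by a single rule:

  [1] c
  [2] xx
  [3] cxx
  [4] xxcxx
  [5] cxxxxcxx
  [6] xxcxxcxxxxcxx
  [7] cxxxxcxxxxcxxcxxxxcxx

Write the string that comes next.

From term 3 onward, concatenate the second-to-last term with the last: c·xx = cxx, xx·cxx = xxcxx, …
The next term joins xxcxxcxxxxcxx and cxxxxcxxxxcxxcxxxxcxx.

xxcxxcxxxxcxxcxxxxcxxxxcxxcxxxxcxx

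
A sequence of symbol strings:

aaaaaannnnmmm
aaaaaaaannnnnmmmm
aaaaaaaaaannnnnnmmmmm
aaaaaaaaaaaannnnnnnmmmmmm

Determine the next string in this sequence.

Each string has the form a^{2n} n^{n+1} m^{n}, where the shown terms are n = 3, 4, 5, 6.
For the next term, n = 7, so the run lengths are 14, 8, 7.

aaaaaaaaaaaaaannnnnnnnmmmmmmm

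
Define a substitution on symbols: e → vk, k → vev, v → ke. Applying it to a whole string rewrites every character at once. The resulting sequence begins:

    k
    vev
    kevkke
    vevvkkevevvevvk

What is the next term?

Replace each of the 15 characters of vevvkkevevvevvk in place — ke vk ke ke vev vev vk ke vk ke ke vk ke ke vev — and concatenate.

kevkkekevevvevvkkevkkekevkkekevev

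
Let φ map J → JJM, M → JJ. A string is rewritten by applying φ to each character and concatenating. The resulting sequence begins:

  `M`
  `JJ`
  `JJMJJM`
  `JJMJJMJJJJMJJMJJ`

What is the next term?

Replace each of the 16 characters of JJMJJMJJJJMJJMJJ in place — JJM JJM JJ JJM JJM JJ JJM JJM JJM JJM JJ JJM JJM JJ JJM JJM — and concatenate.

JJMJJMJJJJMJJMJJJJMJJMJJMJJMJJJJMJJMJJJJMJJM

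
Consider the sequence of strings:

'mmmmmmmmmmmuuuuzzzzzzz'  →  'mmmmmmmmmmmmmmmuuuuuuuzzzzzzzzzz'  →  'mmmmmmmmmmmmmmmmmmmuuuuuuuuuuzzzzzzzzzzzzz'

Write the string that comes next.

mmmmmmmmmmmmmmmmmmmmmmmuuuuuuuuuuuuuzzzzzzzzzzzzzzzz

Term n consists of 4n+3 m's, followed by 3n-2 u's, followed by 3n+1 z's, where the shown terms are n = 2, 3, 4.
For the next term, n = 5, so the run lengths are 23, 13, 16.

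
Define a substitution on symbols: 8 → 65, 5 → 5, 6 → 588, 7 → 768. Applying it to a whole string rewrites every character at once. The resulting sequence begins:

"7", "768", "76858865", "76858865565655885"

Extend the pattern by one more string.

76858865565655885558855885565655

φ(76858865565655885) expands symbol-by-symbol to 768 588 65 5 65 65 588 5 5 588 5 588 5 5 65 65 5; joining the 17 pieces gives the next term.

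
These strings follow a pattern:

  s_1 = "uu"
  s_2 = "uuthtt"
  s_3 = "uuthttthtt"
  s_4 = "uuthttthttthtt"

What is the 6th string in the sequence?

Every step adds thtt to the end: s(k+1) = s(k)·thtt.
From uuthttthttthtt, 2 further steps: uuthttthttthtt → uuthttthttthttthtt → (answer).

uuthttthttthttthttthtt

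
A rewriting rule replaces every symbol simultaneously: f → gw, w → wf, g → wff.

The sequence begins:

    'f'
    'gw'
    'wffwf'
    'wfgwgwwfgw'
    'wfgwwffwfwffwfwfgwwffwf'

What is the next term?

Replace each of the 23 characters of wfgwwffwfwffwfwfgwwffwf in place — wf gw wff wf wf gw gw wf gw wf gw gw wf gw wf gw wff wf wf gw gw wf gw — and concatenate.

wfgwwffwfwfgwgwwfgwwfgwgwwfgwwfgwwffwfwfgwgwwfgw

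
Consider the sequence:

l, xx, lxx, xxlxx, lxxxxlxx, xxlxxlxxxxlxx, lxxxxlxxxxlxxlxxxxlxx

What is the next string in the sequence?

xxlxxlxxxxlxxlxxxxlxxxxlxxlxxxxlxx

From term 3 onward, concatenate the second-to-last term with the last: l·xx = lxx, xx·lxx = xxlxx, …
Continuing: xxlxxlxxxxlxx · lxxxxlxxxxlxxlxxxxlxx gives term 8.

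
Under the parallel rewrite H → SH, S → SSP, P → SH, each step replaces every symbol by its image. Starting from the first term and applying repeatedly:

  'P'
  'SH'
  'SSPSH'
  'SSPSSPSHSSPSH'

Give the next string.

Replace each of the 13 characters of SSPSSPSHSSPSH in place — SSP SSP SH SSP SSP SH SSP SH SSP SSP SH SSP SH — and concatenate.

SSPSSPSHSSPSSPSHSSPSHSSPSSPSHSSPSH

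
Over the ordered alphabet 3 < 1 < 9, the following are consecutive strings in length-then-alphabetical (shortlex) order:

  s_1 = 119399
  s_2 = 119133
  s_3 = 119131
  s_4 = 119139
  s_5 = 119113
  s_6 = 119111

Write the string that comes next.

119119

The successor of 119111 increments the rightmost position that isn't already 9 and resets every position after it to 3.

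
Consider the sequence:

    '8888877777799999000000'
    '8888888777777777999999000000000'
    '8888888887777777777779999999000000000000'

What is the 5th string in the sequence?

8888888888888777777777777777777999999999000000000000000000

Each string has the form 8^{2n+1} 7^{3n} 9^{n+3} 0^{3n}, where the shown terms are n = 2, 3, 4.
At n = 6 the blocks have lengths 13, 18, 9, 18.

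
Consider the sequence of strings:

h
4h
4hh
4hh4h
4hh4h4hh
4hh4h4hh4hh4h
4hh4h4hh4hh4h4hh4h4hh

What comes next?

This is a Fibonacci-style word recurrence s(k) = s(k−1)·s(k−2): e.g. 4h·h = 4hh.
Continuing: 4hh4h4hh4hh4h4hh4h4hh · 4hh4h4hh4hh4h gives term 8.

4hh4h4hh4hh4h4hh4h4hh4hh4h4hh4hh4h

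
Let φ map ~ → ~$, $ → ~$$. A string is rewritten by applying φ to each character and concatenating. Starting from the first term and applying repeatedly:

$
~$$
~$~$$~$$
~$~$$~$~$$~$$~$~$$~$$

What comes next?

Rewriting the 21 symbols of ~$~$$~$~$$~$$~$~$$~$$ one by one yields ~$ ~$$ ~$ ~$$ ~$$ ~$ ~$$ ~$ ~$$ ~$$ ~$ ~$$ ~$$ ~$ ~$$ ~$ ~$$ ~$$ ~$ ~$$ ~$$; concatenated:

~$~$$~$~$$~$$~$~$$~$~$$~$$~$~$$~$$~$~$$~$~$$~$$~$~$$~$$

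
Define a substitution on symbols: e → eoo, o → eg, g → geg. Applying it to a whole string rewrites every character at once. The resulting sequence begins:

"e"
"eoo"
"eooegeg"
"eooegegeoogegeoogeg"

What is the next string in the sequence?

φ(eooegegeoogegeoogeg) expands symbol-by-symbol to eoo eg eg eoo geg eoo geg eoo eg eg geg eoo geg eoo eg eg geg eoo geg; joining the 19 pieces gives the next term.

eooegegeoogegeoogegeooegeggegeoogegeooegeggegeoogeg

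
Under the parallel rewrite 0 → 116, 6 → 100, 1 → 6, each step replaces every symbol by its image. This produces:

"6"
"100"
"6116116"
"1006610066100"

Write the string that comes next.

φ(1006610066100) expands symbol-by-symbol to 6 116 116 100 100 6 116 116 100 100 6 116 116; joining the 13 pieces gives the next term.

611611610010061161161001006116116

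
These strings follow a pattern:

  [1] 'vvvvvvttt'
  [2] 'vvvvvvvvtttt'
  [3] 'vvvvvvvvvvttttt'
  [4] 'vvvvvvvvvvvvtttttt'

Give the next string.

Reading off run lengths: v runs 6, 8, 10, 12; t runs 3, 4, 5, 6 — each is linear in n, where the shown terms are n = 3, 4, 5, 6.
At n = 7 the blocks have lengths 14, 7.

vvvvvvvvvvvvvvttttttt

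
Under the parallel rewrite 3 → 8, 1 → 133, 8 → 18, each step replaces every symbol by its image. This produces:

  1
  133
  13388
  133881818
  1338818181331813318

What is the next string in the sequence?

133881818133181331813388133181338813318

Applying the rule to each of the 19 symbols of 1338818181331813318 gives the pieces 133 8 8 18 18 133 18 133 18 133 8 8 133 18 133 8 8 133 18, which concatenate to the answer.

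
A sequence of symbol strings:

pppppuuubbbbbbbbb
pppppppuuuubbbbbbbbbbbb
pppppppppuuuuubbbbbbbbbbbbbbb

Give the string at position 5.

pppppppppppppuuuuuuubbbbbbbbbbbbbbbbbbbbb

Each string has the form p^{2n+1} u^{n+1} b^{3n+3}, where the shown terms are n = 2, 3, 4.
For term 5, n = 6, so the run lengths are 13, 7, 21.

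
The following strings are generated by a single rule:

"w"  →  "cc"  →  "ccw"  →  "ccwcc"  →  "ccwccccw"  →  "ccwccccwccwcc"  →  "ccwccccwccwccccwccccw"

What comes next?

ccwccccwccwccccwccccwccwccccwccwcc

Each term (from the third on) is the previous term followed by the one before it: term 3 = cc·w = ccw.
Continuing: ccwccccwccwccccwccccw · ccwccccwccwcc gives term 8.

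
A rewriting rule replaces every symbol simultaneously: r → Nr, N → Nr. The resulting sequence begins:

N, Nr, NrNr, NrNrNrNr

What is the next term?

Expanding NrNrNrNr: N→Nr, r→Nr, N→Nr, r→Nr, N→Nr, r→Nr, N→Nr, r→Nr. Concatenated: Nr Nr Nr Nr Nr Nr Nr Nr.

NrNrNrNrNrNrNrNr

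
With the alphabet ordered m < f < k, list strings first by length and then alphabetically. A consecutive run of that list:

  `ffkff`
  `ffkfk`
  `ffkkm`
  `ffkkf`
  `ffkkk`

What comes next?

fkmmm

Find the rightmost character of ffkkk below k, bump it to the next letter, and reset everything to its right to m.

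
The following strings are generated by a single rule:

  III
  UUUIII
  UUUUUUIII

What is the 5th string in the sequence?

UUUUUUUUUUUUIII

Each term is the previous one with UUU prepended.
From UUUUUUIII, 2 further steps: UUUUUUIII → UUUUUUUUUIII → (answer).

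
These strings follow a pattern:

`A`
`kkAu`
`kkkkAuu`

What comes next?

Every step adds kk to the front and u to the end of the previous string.
Applying this once more to kkkkAuu:

kkkkkkAuuu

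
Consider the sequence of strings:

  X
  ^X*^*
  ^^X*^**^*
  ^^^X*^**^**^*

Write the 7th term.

^^^^^^X*^**^**^**^**^**^*

Each term wraps the previous one in ^ on the left and *^* on the right.
From ^^^X*^**^**^*, 3 further steps: ^^^X*^**^**^* → ^^^^X*^**^**^**^* → ^^^^^X*^**^**^**^**^* → (answer).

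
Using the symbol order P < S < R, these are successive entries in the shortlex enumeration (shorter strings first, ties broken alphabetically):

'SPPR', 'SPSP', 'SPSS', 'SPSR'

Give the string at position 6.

SPRS

Continuing the enumeration 2 steps past SPSR: SPSR → SPRP → (answer).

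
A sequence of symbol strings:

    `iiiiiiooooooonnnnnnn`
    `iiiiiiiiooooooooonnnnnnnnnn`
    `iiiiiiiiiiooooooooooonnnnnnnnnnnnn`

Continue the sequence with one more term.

iiiiiiiiiiiiooooooooooooonnnnnnnnnnnnnnnn

Term n consists of 2n+2 i's, followed by 2n+3 o's, followed by 3n+1 n's, where the shown terms are n = 2, 3, 4.
For the next term, n = 5, so the run lengths are 12, 13, 16.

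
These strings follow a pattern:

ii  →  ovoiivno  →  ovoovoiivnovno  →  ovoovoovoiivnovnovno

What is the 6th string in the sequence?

ovoovoovoovoovoiivnovnovnovnovno

Each term wraps the previous one in ovo on the left and vno on the right.
From ovoovoovoiivnovnovno, 2 further steps: ovoovoovoiivnovnovno → ovoovoovoovoiivnovnovnovno → (answer).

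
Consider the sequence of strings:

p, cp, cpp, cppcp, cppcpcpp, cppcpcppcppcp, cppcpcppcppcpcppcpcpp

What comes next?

Each term (from the third on) is the previous term followed by the one before it: term 3 = cp·p = cpp.
The next term joins cppcpcppcppcpcppcpcpp and cppcpcppcppcp.

cppcpcppcppcpcppcpcppcppcpcppcppcp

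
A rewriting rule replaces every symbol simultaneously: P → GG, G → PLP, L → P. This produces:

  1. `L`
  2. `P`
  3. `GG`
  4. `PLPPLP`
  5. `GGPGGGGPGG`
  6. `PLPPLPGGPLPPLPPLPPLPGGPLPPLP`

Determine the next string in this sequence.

Rewriting the 28 symbols of PLPPLPGGPLPPLPPLPPLPGGPLPPLP one by one yields GG P GG GG P GG PLP PLP GG P GG GG P GG GG P GG GG P GG PLP PLP GG P GG GG P GG; concatenated:

GGPGGGGPGGPLPPLPGGPGGGGPGGGGPGGGGPGGPLPPLPGGPGGGGPGG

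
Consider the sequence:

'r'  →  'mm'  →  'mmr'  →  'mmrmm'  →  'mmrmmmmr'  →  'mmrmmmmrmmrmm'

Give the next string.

mmrmmmmrmmrmmmmrmmmmr

This is a Fibonacci-style word recurrence s(k) = s(k−1)·s(k−2): e.g. mm·r = mmr.
So term 7 is mmrmmmmrmmrmm·mmrmmmmr.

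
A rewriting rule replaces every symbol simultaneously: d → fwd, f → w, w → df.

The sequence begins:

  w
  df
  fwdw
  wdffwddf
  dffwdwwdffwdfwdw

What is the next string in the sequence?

fwdwwdffwddfdffwdwwdffwdwdffwddf

φ(dffwdwwdffwdfwdw) expands symbol-by-symbol to fwd w w df fwd df df fwd w w df fwd w df fwd df; joining the 16 pieces gives the next term.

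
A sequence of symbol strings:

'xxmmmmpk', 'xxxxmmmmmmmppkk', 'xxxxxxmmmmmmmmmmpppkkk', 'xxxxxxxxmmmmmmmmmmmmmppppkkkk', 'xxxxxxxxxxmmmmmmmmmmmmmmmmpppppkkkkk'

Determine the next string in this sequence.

xxxxxxxxxxxxmmmmmmmmmmmmmmmmmmmppppppkkkkkk

Term n consists of 2n x's, followed by 3n+1 m's, followed by n p's, followed by n k's (n = 1, 2, …).
Setting n = 6 gives 12, 19, 6, 6 characters in each block.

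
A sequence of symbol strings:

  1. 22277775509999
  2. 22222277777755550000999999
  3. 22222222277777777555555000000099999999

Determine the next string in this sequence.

The n-th term is 3n 2's then 2n+2 7's then 2n 5's then 3n-2 0's then 2n+2 9's (n = 1, 2, …).
Setting n = 4 gives 12, 10, 8, 10, 10 characters in each block.

22222222222277777777775555555500000000009999999999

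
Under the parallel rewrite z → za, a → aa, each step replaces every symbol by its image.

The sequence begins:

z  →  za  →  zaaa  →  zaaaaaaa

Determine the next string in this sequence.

zaaaaaaaaaaaaaaa

Expanding zaaaaaaa: z→za, a→aa, a→aa, a→aa, a→aa, a→aa, a→aa, a→aa. Concatenated: za aa aa aa aa aa aa aa.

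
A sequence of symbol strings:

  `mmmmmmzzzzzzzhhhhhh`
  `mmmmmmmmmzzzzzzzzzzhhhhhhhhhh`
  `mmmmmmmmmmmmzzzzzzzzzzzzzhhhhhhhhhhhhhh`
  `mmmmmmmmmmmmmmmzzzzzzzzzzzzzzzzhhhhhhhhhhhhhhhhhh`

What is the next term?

mmmmmmmmmmmmmmmmmmzzzzzzzzzzzzzzzzzzzhhhhhhhhhhhhhhhhhhhhhh

Term n consists of 3n m's, followed by 3n+1 z's, followed by 4n-2 h's, where the shown terms are n = 2, 3, 4, 5.
For the next term, n = 6, so the run lengths are 18, 19, 22.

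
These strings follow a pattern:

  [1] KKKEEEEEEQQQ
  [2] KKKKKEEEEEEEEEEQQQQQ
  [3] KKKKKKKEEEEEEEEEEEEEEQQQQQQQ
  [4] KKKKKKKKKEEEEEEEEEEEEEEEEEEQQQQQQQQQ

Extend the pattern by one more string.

KKKKKKKKKKKEEEEEEEEEEEEEEEEEEEEEEQQQQQQQQQQQ

Each string has the form K^{2n-1} E^{4n-2} Q^{2n-1}, where the shown terms are n = 2, 3, 4, 5.
Setting n = 6 gives 11, 22, 11 characters in each block.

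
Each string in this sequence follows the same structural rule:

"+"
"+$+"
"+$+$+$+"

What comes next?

s(k+1) = s(k)·$·s(k) — each term doubles the last with '$' between the halves.
So the next term is two copies of +$+$+$+ with '$' between the halves.

+$+$+$+$+$+$+$+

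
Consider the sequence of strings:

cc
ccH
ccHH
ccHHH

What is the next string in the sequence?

ccHHHH

Every step adds H to the end: s(k+1) = s(k)·H.
So the next term is ccHHH·H.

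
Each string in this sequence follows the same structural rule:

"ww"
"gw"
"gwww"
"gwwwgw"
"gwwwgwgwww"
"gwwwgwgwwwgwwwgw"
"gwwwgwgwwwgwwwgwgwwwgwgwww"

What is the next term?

gwwwgwgwwwgwwwgwgwwwgwgwwwgwwwgwgwwwgwwwgw

This is a Fibonacci-style word recurrence s(k) = s(k−1)·s(k−2): e.g. gw·ww = gwww.
Continuing: gwwwgwgwwwgwwwgwgwwwgwgwww · gwwwgwgwwwgwwwgw gives term 8.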